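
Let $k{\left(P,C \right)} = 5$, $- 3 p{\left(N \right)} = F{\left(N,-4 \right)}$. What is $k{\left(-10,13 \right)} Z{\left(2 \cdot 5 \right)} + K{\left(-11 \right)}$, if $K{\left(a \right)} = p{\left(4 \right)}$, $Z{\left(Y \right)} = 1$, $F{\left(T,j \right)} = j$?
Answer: $\frac{19}{3} \approx 6.3333$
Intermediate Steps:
$p{\left(N \right)} = \frac{4}{3}$ ($p{\left(N \right)} = \left(- \frac{1}{3}\right) \left(-4\right) = \frac{4}{3}$)
$K{\left(a \right)} = \frac{4}{3}$
$k{\left(-10,13 \right)} Z{\left(2 \cdot 5 \right)} + K{\left(-11 \right)} = 5 \cdot 1 + \frac{4}{3} = 5 + \frac{4}{3} = \frac{19}{3}$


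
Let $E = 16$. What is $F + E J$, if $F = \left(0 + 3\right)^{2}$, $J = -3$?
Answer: $-39$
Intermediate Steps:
$F = 9$ ($F = 3^{2} = 9$)
$F + E J = 9 + 16 \left(-3\right) = 9 - 48 = -39$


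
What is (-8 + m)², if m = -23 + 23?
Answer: 64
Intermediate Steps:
m = 0
(-8 + m)² = (-8 + 0)² = (-8)² = 64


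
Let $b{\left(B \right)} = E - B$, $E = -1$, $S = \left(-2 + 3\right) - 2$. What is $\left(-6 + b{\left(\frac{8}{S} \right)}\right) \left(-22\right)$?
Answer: $-22$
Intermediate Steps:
$S = -1$ ($S = 1 - 2 = -1$)
$b{\left(B \right)} = -1 - B$
$\left(-6 + b{\left(\frac{8}{S} \right)}\right) \left(-22\right) = \left(-6 - \left(1 + \frac{8}{-1}\right)\right) \left(-22\right) = \left(-6 - \left(1 + 8 \left(-1\right)\right)\right) \left(-22\right) = \left(-6 - -7\right) \left(-22\right) = \left(-6 + \left(-1 + 8\right)\right) \left(-22\right) = \left(-6 + 7\right) \left(-22\right) = 1 \left(-22\right) = -22$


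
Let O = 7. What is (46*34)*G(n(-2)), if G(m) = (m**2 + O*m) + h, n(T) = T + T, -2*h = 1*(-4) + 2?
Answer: -17204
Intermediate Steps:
h = 1 (h = -(1*(-4) + 2)/2 = -(-4 + 2)/2 = -1/2*(-2) = 1)
n(T) = 2*T
G(m) = 1 + m**2 + 7*m (G(m) = (m**2 + 7*m) + 1 = 1 + m**2 + 7*m)
(46*34)*G(n(-2)) = (46*34)*(1 + (2*(-2))**2 + 7*(2*(-2))) = 1564*(1 + (-4)**2 + 7*(-4)) = 1564*(1 + 16 - 28) = 1564*(-11) = -17204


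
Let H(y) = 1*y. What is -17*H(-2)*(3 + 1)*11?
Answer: 1496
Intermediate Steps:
H(y) = y
-17*H(-2)*(3 + 1)*11 = -(-34)*(3 + 1)*11 = -(-34)*4*11 = -17*(-8)*11 = 136*11 = 1496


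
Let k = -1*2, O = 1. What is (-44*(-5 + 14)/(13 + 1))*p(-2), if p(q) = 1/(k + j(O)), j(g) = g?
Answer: 198/7 ≈ 28.286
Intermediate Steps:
k = -2
p(q) = -1 (p(q) = 1/(-2 + 1) = 1/(-1) = -1)
(-44*(-5 + 14)/(13 + 1))*p(-2) = -44*(-5 + 14)/(13 + 1)*(-1) = -396/14*(-1) = -44*9/14*(-1) = -198/7*(-1) = 198/7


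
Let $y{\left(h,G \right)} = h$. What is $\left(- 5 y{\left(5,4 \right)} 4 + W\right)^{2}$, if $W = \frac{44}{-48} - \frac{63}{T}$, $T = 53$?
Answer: $\frac{4217073721}{404496} \approx 10426.0$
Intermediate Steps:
$W = - \frac{1339}{636}$ ($W = \frac{44}{-48} - \frac{63}{53} = 44 \left(- \frac{1}{48}\right) - \frac{63}{53} = - \frac{11}{12} - \frac{63}{53} = - \frac{1339}{636} \approx -2.1053$)
$\left(- 5 y{\left(5,4 \right)} 4 + W\right)^{2} = \left(\left(-5\right) 5 \cdot 4 - \frac{1339}{636}\right)^{2} = \left(\left(-25\right) 4 - \frac{1339}{636}\right)^{2} = \left(-100 - \frac{1339}{636}\right)^{2} = \left(- \frac{64939}{636}\right)^{2} = \frac{4217073721}{404496}$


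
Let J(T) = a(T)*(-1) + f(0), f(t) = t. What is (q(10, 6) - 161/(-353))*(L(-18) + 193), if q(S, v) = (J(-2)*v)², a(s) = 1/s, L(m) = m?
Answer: 584150/353 ≈ 1654.8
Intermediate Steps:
J(T) = -1/T (J(T) = -1/T + 0 = -1/T)
q(S, v) = v²/4 (q(S, v) = ((-1/(-2))*v)² = ((-1*(-½))*v)² = (v/2)² = v²/4)
(q(10, 6) - 161/(-353))*(L(-18) + 193) = ((¼)*6² - 161/(-353))*(-18 + 193) = ((¼)*36 - 161*(-1/353))*175 = (9 + 161/353)*175 = (3338/353)*175 = 584150/353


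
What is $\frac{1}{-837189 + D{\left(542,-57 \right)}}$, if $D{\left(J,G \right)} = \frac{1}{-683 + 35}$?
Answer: $- \frac{648}{542498473} \approx -1.1945 \cdot 10^{-6}$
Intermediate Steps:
$D{\left(J,G \right)} = - \frac{1}{648}$ ($D{\left(J,G \right)} = \frac{1}{-648} = - \frac{1}{648}$)
$\frac{1}{-837189 + D{\left(542,-57 \right)}} = \frac{1}{-837189 - \frac{1}{648}} = \frac{1}{- \frac{542498473}{648}} = - \frac{648}{542498473}$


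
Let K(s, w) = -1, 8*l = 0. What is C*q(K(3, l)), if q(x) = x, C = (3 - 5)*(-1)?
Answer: -2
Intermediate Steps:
l = 0 (l = (1/8)*0 = 0)
C = 2 (C = -2*(-1) = 2)
C*q(K(3, l)) = 2*(-1) = -2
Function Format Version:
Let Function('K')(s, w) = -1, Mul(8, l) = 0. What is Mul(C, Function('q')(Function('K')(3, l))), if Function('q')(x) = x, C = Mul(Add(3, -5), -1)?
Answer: -2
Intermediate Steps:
l = 0 (l = Mul(Rational(1, 8), 0) = 0)
C = 2 (C = Mul(-2, -1) = 2)
Mul(C, Function('q')(Function('K')(3, l))) = Mul(2, -1) = -2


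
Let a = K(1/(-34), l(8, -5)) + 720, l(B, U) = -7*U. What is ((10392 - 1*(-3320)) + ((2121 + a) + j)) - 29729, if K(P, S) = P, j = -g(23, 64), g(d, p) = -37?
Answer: -446727/34 ≈ -13139.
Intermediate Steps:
j = 37 (j = -1*(-37) = 37)
a = 24479/34 (a = 1/(-34) + 720 = -1/34 + 720 = 24479/34 ≈ 719.97)
((10392 - 1*(-3320)) + ((2121 + a) + j)) - 29729 = ((10392 - 1*(-3320)) + ((2121 + 24479/34) + 37)) - 29729 = ((10392 + 3320) + (96593/34 + 37)) - 29729 = (13712 + 97851/34) - 29729 = 564059/34 - 29729 = -446727/34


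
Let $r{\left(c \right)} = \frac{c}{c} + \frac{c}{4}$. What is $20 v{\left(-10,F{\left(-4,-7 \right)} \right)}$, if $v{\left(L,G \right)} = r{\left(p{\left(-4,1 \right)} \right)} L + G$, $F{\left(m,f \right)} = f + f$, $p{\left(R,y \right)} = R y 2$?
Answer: $-80$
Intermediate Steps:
$p{\left(R,y \right)} = 2 R y$
$r{\left(c \right)} = 1 + \frac{c}{4}$ ($r{\left(c \right)} = 1 + c \frac{1}{4} = 1 + \frac{c}{4}$)
$F{\left(m,f \right)} = 2 f$
$v{\left(L,G \right)} = G - L$ ($v{\left(L,G \right)} = \left(1 + \frac{2 \left(-4\right) 1}{4}\right) L + G = \left(1 + \frac{1}{4} \left(-8\right)\right) L + G = \left(1 - 2\right) L + G = - L + G = G - L$)
$20 v{\left(-10,F{\left(-4,-7 \right)} \right)} = 20 \left(2 \left(-7\right) - -10\right) = 20 \left(-14 + 10\right) = 20 \left(-4\right) = -80$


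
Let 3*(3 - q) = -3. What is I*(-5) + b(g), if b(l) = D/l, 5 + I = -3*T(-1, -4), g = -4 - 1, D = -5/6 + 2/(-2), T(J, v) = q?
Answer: 2561/30 ≈ 85.367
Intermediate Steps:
q = 4 (q = 3 - ⅓*(-3) = 3 + 1 = 4)
T(J, v) = 4
D = -11/6 (D = -5*⅙ + 2*(-½) = -⅚ - 1 = -11/6 ≈ -1.8333)
g = -5
I = -17 (I = -5 - 3*4 = -5 - 12 = -17)
b(l) = -11/(6*l)
I*(-5) + b(g) = -17*(-5) - 11/6/(-5) = 85 - 11/6*(-⅕) = 85 + 11/30 = 2561/30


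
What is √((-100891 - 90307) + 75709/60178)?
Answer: I*√692398291181230/60178 ≈ 437.26*I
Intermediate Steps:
√((-100891 - 90307) + 75709/60178) = √(-191198 + 75709*(1/60178)) = √(-191198 + 75709/60178) = √(-11505837535/60178) = I*√692398291181230/60178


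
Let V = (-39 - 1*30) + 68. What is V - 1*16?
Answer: -17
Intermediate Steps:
V = -1 (V = (-39 - 30) + 68 = -69 + 68 = -1)
V - 1*16 = -1 - 1*16 = -1 - 16 = -17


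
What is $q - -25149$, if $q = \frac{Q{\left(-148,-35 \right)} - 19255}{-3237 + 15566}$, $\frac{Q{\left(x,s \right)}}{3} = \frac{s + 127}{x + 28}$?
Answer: $\frac{3100427637}{123290} \approx 25147.0$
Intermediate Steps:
$Q{\left(x,s \right)} = \frac{3 \left(127 + s\right)}{28 + x}$ ($Q{\left(x,s \right)} = 3 \frac{s + 127}{x + 28} = 3 \frac{127 + s}{28 + x} = \frac{3 \left(127 + s\right)}{28 + x}$)
$q = - \frac{192573}{123290}$ ($q = \frac{\frac{3 \left(127 - 35\right)}{28 - 148} - 19255}{-3237 + 15566} = \frac{3 \frac{1}{-120} \cdot 92 - 19255}{12329} = \left(3 \left(- \frac{1}{120}\right) 92 - 19255\right) \frac{1}{12329} = \left(- \frac{23}{10} - 19255\right) \frac{1}{12329} = \left(- \frac{192573}{10}\right) \frac{1}{12329} = - \frac{192573}{123290} \approx -1.562$)
$q - -25149 = - \frac{192573}{123290} - -25149 = - \frac{192573}{123290} + 25149 = \frac{3100427637}{123290}$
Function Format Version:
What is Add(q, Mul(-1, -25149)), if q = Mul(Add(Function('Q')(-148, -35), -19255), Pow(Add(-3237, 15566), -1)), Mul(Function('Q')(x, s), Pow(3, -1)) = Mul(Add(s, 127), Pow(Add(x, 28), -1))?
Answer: Rational(3100427637, 123290) ≈ 25147.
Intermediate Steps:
Function('Q')(x, s) = Mul(3, Pow(Add(28, x), -1), Add(127, s)) (Function('Q')(x, s) = Mul(3, Mul(Add(s, 127), Pow(Add(x, 28), -1))) = Mul(3, Mul(Add(127, s), Pow(Add(28, x), -1))) = Mul(3, Mul(Pow(Add(28, x), -1), Add(127, s))) = Mul(3, Pow(Add(28, x), -1), Add(127, s)))
q = Rational(-192573, 123290) (q = Mul(Add(Mul(3, Pow(Add(28, -148), -1), Add(127, -35)), -19255), Pow(Add(-3237, 15566), -1)) = Mul(Add(Mul(3, Pow(-120, -1), 92), -19255), Pow(12329, -1)) = Mul(Add(Mul(3, Rational(-1, 120), 92), -19255), Rational(1, 12329)) = Mul(Add(Rational(-23, 10), -19255), Rational(1, 12329)) = Mul(Rational(-192573, 10), Rational(1, 12329)) = Rational(-192573, 123290) ≈ -1.5620)
Add(q, Mul(-1, -25149)) = Add(Rational(-192573, 123290), Mul(-1, -25149)) = Add(Rational(-192573, 123290), 25149) = Rational(3100427637, 123290)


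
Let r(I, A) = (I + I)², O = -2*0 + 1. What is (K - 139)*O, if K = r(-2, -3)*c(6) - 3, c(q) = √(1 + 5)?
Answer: -142 + 16*√6 ≈ -102.81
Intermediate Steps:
O = 1 (O = 0 + 1 = 1)
c(q) = √6
r(I, A) = 4*I² (r(I, A) = (2*I)² = 4*I²)
K = -3 + 16*√6 (K = (4*(-2)²)*√6 - 3 = (4*4)*√6 - 3 = 16*√6 - 3 = -3 + 16*√6 ≈ 36.192)
(K - 139)*O = ((-3 + 16*√6) - 139)*1 = (-142 + 16*√6)*1 = -142 + 16*√6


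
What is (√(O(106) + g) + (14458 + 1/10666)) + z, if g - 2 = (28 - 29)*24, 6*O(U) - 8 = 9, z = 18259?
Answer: 348959523/10666 + I*√690/6 ≈ 32717.0 + 4.378*I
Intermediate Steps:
O(U) = 17/6 (O(U) = 4/3 + (⅙)*9 = 4/3 + 3/2 = 17/6)
g = -22 (g = 2 + (28 - 29)*24 = 2 - 1*24 = 2 - 24 = -22)
(√(O(106) + g) + (14458 + 1/10666)) + z = (√(17/6 - 22) + (14458 + 1/10666)) + 18259 = (√(-115/6) + (14458 + 1/10666)) + 18259 = (I*√690/6 + 154209029/10666) + 18259 = (154209029/10666 + I*√690/6) + 18259 = 348959523/10666 + I*√690/6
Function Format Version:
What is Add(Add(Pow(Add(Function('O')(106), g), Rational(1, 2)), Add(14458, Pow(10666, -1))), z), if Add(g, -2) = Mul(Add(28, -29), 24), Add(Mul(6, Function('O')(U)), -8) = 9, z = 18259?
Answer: Add(Rational(348959523, 10666), Mul(Rational(1, 6), I, Pow(690, Rational(1, 2)))) ≈ Add(32717., Mul(4.3780, I))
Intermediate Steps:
Function('O')(U) = Rational(17, 6) (Function('O')(U) = Add(Rational(4, 3), Mul(Rational(1, 6), 9)) = Add(Rational(4, 3), Rational(3, 2)) = Rational(17, 6))
g = -22 (g = Add(2, Mul(Add(28, -29), 24)) = Add(2, Mul(-1, 24)) = Add(2, -24) = -22)
Add(Add(Pow(Add(Function('O')(106), g), Rational(1, 2)), Add(14458, Pow(10666, -1))), z) = Add(Add(Pow(Add(Rational(17, 6), -22), Rational(1, 2)), Add(14458, Pow(10666, -1))), 18259) = Add(Add(Pow(Rational(-115, 6), Rational(1, 2)), Add(14458, Rational(1, 10666))), 18259) = Add(Add(Mul(Rational(1, 6), I, Pow(690, Rational(1, 2))), Rational(154209029, 10666)), 18259) = Add(Add(Rational(154209029, 10666), Mul(Rational(1, 6), I, Pow(690, Rational(1, 2)))), 18259) = Add(Rational(348959523, 10666), Mul(Rational(1, 6), I, Pow(690, Rational(1, 2))))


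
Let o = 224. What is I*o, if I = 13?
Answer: 2912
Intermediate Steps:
I*o = 13*224 = 2912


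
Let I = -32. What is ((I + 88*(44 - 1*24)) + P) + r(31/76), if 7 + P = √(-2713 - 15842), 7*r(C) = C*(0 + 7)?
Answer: 130827/76 + I*√18555 ≈ 1721.4 + 136.22*I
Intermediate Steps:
r(C) = C (r(C) = (C*(0 + 7))/7 = (C*7)/7 = (7*C)/7 = C)
P = -7 + I*√18555 (P = -7 + √(-2713 - 15842) = -7 + √(-18555) = -7 + I*√18555 ≈ -7.0 + 136.22*I)
((I + 88*(44 - 1*24)) + P) + r(31/76) = ((-32 + 88*(44 - 1*24)) + (-7 + I*√18555)) + 31/76 = ((-32 + 88*(44 - 24)) + (-7 + I*√18555)) + 31*(1/76) = ((-32 + 88*20) + (-7 + I*√18555)) + 31/76 = ((-32 + 1760) + (-7 + I*√18555)) + 31/76 = (1728 + (-7 + I*√18555)) + 31/76 = (1721 + I*√18555) + 31/76 = 130827/76 + I*√18555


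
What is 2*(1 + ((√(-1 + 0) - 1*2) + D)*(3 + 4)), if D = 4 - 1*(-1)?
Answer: 44 + 14*I ≈ 44.0 + 14.0*I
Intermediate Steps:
D = 5 (D = 4 + 1 = 5)
2*(1 + ((√(-1 + 0) - 1*2) + D)*(3 + 4)) = 2*(1 + ((√(-1 + 0) - 1*2) + 5)*(3 + 4)) = 2*(1 + ((√(-1) - 2) + 5)*7) = 2*(1 + ((I - 2) + 5)*7) = 2*(1 + ((-2 + I) + 5)*7) = 2*(1 + (3 + I)*7) = 2*(1 + (21 + 7*I)) = 2*(22 + 7*I) = 44 + 14*I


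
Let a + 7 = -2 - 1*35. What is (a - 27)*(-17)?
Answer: 1207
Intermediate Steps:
a = -44 (a = -7 + (-2 - 1*35) = -7 + (-2 - 35) = -7 - 37 = -44)
(a - 27)*(-17) = (-44 - 27)*(-17) = -71*(-17) = 1207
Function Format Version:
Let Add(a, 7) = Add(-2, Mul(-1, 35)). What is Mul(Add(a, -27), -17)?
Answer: 1207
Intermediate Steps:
a = -44 (a = Add(-7, Add(-2, Mul(-1, 35))) = Add(-7, Add(-2, -35)) = Add(-7, -37) = -44)
Mul(Add(a, -27), -17) = Mul(Add(-44, -27), -17) = Mul(-71, -17) = 1207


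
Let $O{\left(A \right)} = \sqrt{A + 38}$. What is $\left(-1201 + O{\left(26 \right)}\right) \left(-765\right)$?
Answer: $912645$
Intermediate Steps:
$O{\left(A \right)} = \sqrt{38 + A}$
$\left(-1201 + O{\left(26 \right)}\right) \left(-765\right) = \left(-1201 + \sqrt{38 + 26}\right) \left(-765\right) = \left(-1201 + \sqrt{64}\right) \left(-765\right) = \left(-1201 + 8\right) \left(-765\right) = \left(-1193\right) \left(-765\right) = 912645$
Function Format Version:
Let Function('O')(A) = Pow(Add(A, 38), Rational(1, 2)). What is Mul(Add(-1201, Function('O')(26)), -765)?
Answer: 912645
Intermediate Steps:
Function('O')(A) = Pow(Add(38, A), Rational(1, 2))
Mul(Add(-1201, Function('O')(26)), -765) = Mul(Add(-1201, Pow(Add(38, 26), Rational(1, 2))), -765) = Mul(Add(-1201, Pow(64, Rational(1, 2))), -765) = Mul(Add(-1201, 8), -765) = Mul(-1193, -765) = 912645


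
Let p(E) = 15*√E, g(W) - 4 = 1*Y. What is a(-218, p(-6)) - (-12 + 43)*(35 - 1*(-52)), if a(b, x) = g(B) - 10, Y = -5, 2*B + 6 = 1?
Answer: -2708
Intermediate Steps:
B = -5/2 (B = -3 + (½)*1 = -3 + ½ = -5/2 ≈ -2.5000)
g(W) = -1 (g(W) = 4 + 1*(-5) = 4 - 5 = -1)
a(b, x) = -11 (a(b, x) = -1 - 10 = -11)
a(-218, p(-6)) - (-12 + 43)*(35 - 1*(-52)) = -11 - (-12 + 43)*(35 - 1*(-52)) = -11 - 31*(35 + 52) = -11 - 31*87 = -11 - 1*2697 = -11 - 2697 = -2708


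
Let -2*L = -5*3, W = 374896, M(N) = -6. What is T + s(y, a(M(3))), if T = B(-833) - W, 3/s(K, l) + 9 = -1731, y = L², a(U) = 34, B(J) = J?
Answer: -217922821/580 ≈ -3.7573e+5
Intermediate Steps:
L = 15/2 (L = -(-5)*3/2 = -½*(-15) = 15/2 ≈ 7.5000)
y = 225/4 (y = (15/2)² = 225/4 ≈ 56.250)
s(K, l) = -1/580 (s(K, l) = 3/(-9 - 1731) = 3/(-1740) = 3*(-1/1740) = -1/580)
T = -375729 (T = -833 - 1*374896 = -833 - 374896 = -375729)
T + s(y, a(M(3))) = -375729 - 1/580 = -217922821/580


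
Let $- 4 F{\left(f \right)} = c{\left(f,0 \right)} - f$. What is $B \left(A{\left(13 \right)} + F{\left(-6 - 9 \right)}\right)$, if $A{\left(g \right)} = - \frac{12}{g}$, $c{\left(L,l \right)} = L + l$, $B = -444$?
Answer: $\frac{5328}{13} \approx 409.85$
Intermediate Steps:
$F{\left(f \right)} = 0$ ($F{\left(f \right)} = - \frac{\left(f + 0\right) - f}{4} = - \frac{f - f}{4} = \left(- \frac{1}{4}\right) 0 = 0$)
$B \left(A{\left(13 \right)} + F{\left(-6 - 9 \right)}\right) = - 444 \left(- \frac{12}{13} + 0\right) = \left(-444\right) \left(- \frac{12}{13}\right) = \frac{5328}{13}$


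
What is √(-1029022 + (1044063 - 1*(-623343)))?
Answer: 4*√39899 ≈ 798.99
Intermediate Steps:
√(-1029022 + (1044063 - 1*(-623343))) = √(-1029022 + (1044063 + 623343)) = √(-1029022 + 1667406) = √638384 = 4*√39899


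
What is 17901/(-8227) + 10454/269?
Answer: 81189689/2213063 ≈ 36.687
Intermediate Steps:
17901/(-8227) + 10454/269 = 17901*(-1/8227) + 10454*(1/269) = -17901/8227 + 10454/269 = 81189689/2213063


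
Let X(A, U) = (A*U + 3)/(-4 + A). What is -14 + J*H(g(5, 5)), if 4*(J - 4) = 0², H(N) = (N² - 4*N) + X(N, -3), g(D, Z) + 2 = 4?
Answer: -24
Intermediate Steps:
X(A, U) = (3 + A*U)/(-4 + A)
g(D, Z) = 2 (g(D, Z) = -2 + 4 = 2)
H(N) = N² - 4*N + (3 - 3*N)/(-4 + N) (H(N) = (N² - 4*N) + (3 + N*(-3))/(-4 + N) = (N² - 4*N) + (3 - 3*N)/(-4 + N) = N² - 4*N + (3 - 3*N)/(-4 + N))
J = 4 (J = 4 + (¼)*0² = 4 + (¼)*0 = 4 + 0 = 4)
-14 + J*H(g(5, 5)) = -14 + 4*((3 - 3*2 + 2*(-4 + 2)²)/(-4 + 2)) = -14 + 4*((3 - 6 + 2*(-2)²)/(-2)) = -14 + 4*(-(3 - 6 + 2*4)/2) = -14 + 4*(-(3 - 6 + 8)/2) = -14 + 4*(-½*5) = -14 + 4*(-5/2) = -14 - 10 = -24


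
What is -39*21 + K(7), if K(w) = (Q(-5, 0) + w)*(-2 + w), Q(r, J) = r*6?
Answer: -934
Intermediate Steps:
Q(r, J) = 6*r
K(w) = (-30 + w)*(-2 + w) (K(w) = (6*(-5) + w)*(-2 + w) = (-30 + w)*(-2 + w))
-39*21 + K(7) = -39*21 + (60 + 7**2 - 32*7) = -819 + (60 + 49 - 224) = -819 - 115 = -934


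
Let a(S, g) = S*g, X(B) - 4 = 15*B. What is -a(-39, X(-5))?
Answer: -2769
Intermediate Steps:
X(B) = 4 + 15*B
-a(-39, X(-5)) = -(-39)*(4 + 15*(-5)) = -(-39)*(4 - 75) = -(-39)*(-71) = -1*2769 = -2769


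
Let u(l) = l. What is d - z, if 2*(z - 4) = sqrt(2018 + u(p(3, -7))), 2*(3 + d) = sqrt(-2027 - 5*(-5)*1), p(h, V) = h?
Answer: -7 - sqrt(2021)/2 + I*sqrt(2002)/2 ≈ -29.478 + 22.372*I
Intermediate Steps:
d = -3 + I*sqrt(2002)/2 (d = -3 + sqrt(-2027 - 5*(-5)*1)/2 = -3 + sqrt(-2027 + 25*1)/2 = -3 + sqrt(-2027 + 25)/2 = -3 + sqrt(-2002)/2 = -3 + (I*sqrt(2002))/2 = -3 + I*sqrt(2002)/2 ≈ -3.0 + 22.372*I)
z = 4 + sqrt(2021)/2 (z = 4 + sqrt(2018 + 3)/2 = 4 + sqrt(2021)/2 ≈ 26.478)
d - z = (-3 + I*sqrt(2002)/2) - (4 + sqrt(2021)/2) = (-3 + I*sqrt(2002)/2) + (-4 - sqrt(2021)/2) = -7 - sqrt(2021)/2 + I*sqrt(2002)/2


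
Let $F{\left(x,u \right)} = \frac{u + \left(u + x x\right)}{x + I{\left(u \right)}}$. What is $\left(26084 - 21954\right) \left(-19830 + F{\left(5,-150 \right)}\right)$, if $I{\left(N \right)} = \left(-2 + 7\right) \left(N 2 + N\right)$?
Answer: $- \frac{36771929950}{449} \approx -8.1897 \cdot 10^{7}$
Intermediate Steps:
$I{\left(N \right)} = 15 N$ ($I{\left(N \right)} = 5 \left(2 N + N\right) = 5 \cdot 3 N = 15 N$)
$F{\left(x,u \right)} = \frac{x^{2} + 2 u}{x + 15 u}$ ($F{\left(x,u \right)} = \frac{u + \left(u + x x\right)}{x + 15 u} = \frac{u + \left(u + x^{2}\right)}{x + 15 u} = \frac{x^{2} + 2 u}{x + 15 u}$)
$\left(26084 - 21954\right) \left(-19830 + F{\left(5,-150 \right)}\right) = \left(26084 - 21954\right) \left(-19830 + \frac{5^{2} + 2 \left(-150\right)}{5 + 15 \left(-150\right)}\right) = 4130 \left(-19830 + \frac{25 - 300}{5 - 2250}\right) = 4130 \left(-19830 + \frac{1}{-2245} \left(-275\right)\right) = 4130 \left(-19830 - - \frac{55}{449}\right) = 4130 \left(-19830 + \frac{55}{449}\right) = 4130 \left(- \frac{8903615}{449}\right) = - \frac{36771929950}{449}$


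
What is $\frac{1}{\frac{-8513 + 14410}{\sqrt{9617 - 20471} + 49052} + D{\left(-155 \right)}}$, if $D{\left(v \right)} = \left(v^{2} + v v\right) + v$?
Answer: $\frac{115240906540054}{5519477072861310319} + \frac{53073 i \sqrt{134}}{5519477072861310319} \approx 2.0879 \cdot 10^{-5} + 1.1131 \cdot 10^{-13} i$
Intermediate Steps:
$D{\left(v \right)} = v + 2 v^{2}$ ($D{\left(v \right)} = \left(v^{2} + v^{2}\right) + v = 2 v^{2} + v = v + 2 v^{2}$)
$\frac{1}{\frac{-8513 + 14410}{\sqrt{9617 - 20471} + 49052} + D{\left(-155 \right)}} = \frac{1}{\frac{-8513 + 14410}{\sqrt{9617 - 20471} + 49052} - 155 \left(1 + 2 \left(-155\right)\right)} = \frac{1}{\frac{5897}{\sqrt{-10854} + 49052} - 155 \left(1 - 310\right)} = \frac{1}{\frac{5897}{9 i \sqrt{134} + 49052} - -47895} = \frac{1}{\frac{5897}{49052 + 9 i \sqrt{134}} + 47895} = \frac{1}{47895 + \frac{5897}{49052 + 9 i \sqrt{134}}}$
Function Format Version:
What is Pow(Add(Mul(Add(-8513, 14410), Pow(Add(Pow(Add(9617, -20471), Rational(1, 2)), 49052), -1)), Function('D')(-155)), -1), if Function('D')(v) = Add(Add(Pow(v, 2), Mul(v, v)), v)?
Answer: Add(Rational(115240906540054, 5519477072861310319), Mul(Rational(53073, 5519477072861310319), I, Pow(134, Rational(1, 2)))) ≈ Add(2.0879e-5, Mul(1.1131e-13, I))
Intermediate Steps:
Function('D')(v) = Add(v, Mul(2, Pow(v, 2))) (Function('D')(v) = Add(Add(Pow(v, 2), Pow(v, 2)), v) = Add(Mul(2, Pow(v, 2)), v) = Add(v, Mul(2, Pow(v, 2))))
Pow(Add(Mul(Add(-8513, 14410), Pow(Add(Pow(Add(9617, -20471), Rational(1, 2)), 49052), -1)), Function('D')(-155)), -1) = Pow(Add(Mul(Add(-8513, 14410), Pow(Add(Pow(Add(9617, -20471), Rational(1, 2)), 49052), -1)), Mul(-155, Add(1, Mul(2, -155)))), -1) = Pow(Add(Mul(5897, Pow(Add(Pow(-10854, Rational(1, 2)), 49052), -1)), Mul(-155, Add(1, -310))), -1) = Pow(Add(Mul(5897, Pow(Add(Mul(9, I, Pow(134, Rational(1, 2))), 49052), -1)), Mul(-155, -309)), -1) = Pow(Add(Mul(5897, Pow(Add(49052, Mul(9, I, Pow(134, Rational(1, 2)))), -1)), 47895), -1) = Pow(Add(47895, Mul(5897, Pow(Add(49052, Mul(9, I, Pow(134, Rational(1, 2)))), -1))), -1)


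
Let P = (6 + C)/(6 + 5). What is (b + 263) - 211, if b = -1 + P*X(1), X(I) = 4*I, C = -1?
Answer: 581/11 ≈ 52.818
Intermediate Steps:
P = 5/11 (P = (6 - 1)/(6 + 5) = 5/11 ≈ 0.45455)
b = 9/11 (b = -1 + 5*(4*1)/11 = -1 + (5/11)*4 = -1 + 20/11 = 9/11 ≈ 0.81818)
(b + 263) - 211 = (9/11 + 263) - 211 = 2902/11 - 211 = 581/11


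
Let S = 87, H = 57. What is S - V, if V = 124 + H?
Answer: -94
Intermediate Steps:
V = 181 (V = 124 + 57 = 181)
S - V = 87 - 1*181 = 87 - 181 = -94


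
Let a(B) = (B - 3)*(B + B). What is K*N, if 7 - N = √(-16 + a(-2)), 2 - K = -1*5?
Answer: 35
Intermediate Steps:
a(B) = 2*B*(-3 + B) (a(B) = (-3 + B)*(2*B) = 2*B*(-3 + B))
K = 7 (K = 2 - (-1)*5 = 2 - 1*(-5) = 2 + 5 = 7)
N = 5 (N = 7 - √(-16 + 2*(-2)*(-3 - 2)) = 7 - √(-16 + 2*(-2)*(-5)) = 7 - √(-16 + 20) = 7 - √4 = 7 - 1*2 = 7 - 2 = 5)
K*N = 7*5 = 35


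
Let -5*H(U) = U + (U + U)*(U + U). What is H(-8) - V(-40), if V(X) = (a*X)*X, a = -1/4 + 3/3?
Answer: -6248/5 ≈ -1249.6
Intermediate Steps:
a = ¾ (a = -1*¼ + 3*(⅓) = -¼ + 1 = ¾ ≈ 0.75000)
H(U) = -4*U²/5 - U/5 (H(U) = -(U + (U + U)*(U + U))/5 = -(U + (2*U)*(2*U))/5 = -(U + 4*U²)/5 = -4*U²/5 - U/5)
V(X) = 3*X²/4 (V(X) = (3*X/4)*X = 3*X²/4)
H(-8) - V(-40) = -⅕*(-8)*(1 + 4*(-8)) - 3*(-40)²/4 = -⅕*(-8)*(1 - 32) - 3*1600/4 = -⅕*(-8)*(-31) - 1*1200 = -248/5 - 1200 = -6248/5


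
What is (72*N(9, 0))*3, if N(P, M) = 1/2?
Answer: 108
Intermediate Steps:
N(P, M) = 1/2
(72*N(9, 0))*3 = (72*(1/2))*3 = 36*3 = 108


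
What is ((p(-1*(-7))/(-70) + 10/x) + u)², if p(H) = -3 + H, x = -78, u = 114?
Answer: 24135797449/1863225 ≈ 12954.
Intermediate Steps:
((p(-1*(-7))/(-70) + 10/x) + u)² = (((-3 - 1*(-7))/(-70) + 10/(-78)) + 114)² = (((-3 + 7)*(-1/70) + 10*(-1/78)) + 114)² = ((4*(-1/70) - 5/39) + 114)² = ((-2/35 - 5/39) + 114)² = (-253/1365 + 114)² = (155357/1365)² = 24135797449/1863225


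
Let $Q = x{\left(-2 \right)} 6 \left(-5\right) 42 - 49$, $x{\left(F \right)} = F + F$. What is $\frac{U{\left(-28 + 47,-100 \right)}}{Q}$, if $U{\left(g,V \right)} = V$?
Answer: $- \frac{100}{4991} \approx -0.020036$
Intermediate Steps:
$x{\left(F \right)} = 2 F$
$Q = 4991$ ($Q = 2 \left(-2\right) 6 \left(-5\right) 42 - 49 = \left(-4\right) 6 \left(-5\right) 42 - 49 = \left(-24\right) \left(-5\right) 42 - 49 = 120 \cdot 42 - 49 = 5040 - 49 = 4991$)
$\frac{U{\left(-28 + 47,-100 \right)}}{Q} = - \frac{100}{4991}$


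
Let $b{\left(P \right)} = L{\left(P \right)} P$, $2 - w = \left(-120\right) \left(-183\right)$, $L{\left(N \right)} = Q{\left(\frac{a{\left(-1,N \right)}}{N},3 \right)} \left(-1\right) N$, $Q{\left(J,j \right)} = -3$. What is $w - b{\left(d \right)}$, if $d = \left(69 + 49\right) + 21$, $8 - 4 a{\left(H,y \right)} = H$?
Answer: $-79921$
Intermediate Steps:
$a{\left(H,y \right)} = 2 - \frac{H}{4}$
$d = 139$ ($d = 118 + 21 = 139$)
$L{\left(N \right)} = 3 N$ ($L{\left(N \right)} = \left(-3\right) \left(-1\right) N = 3 N$)
$w = -21958$ ($w = 2 - \left(-120\right) \left(-183\right) = 2 - 21960 = -21958$)
$b{\left(P \right)} = 3 P^{2}$ ($b{\left(P \right)} = 3 P P = 3 P^{2}$)
$w - b{\left(d \right)} = -21958 - 3 \cdot 139^{2} = -21958 - 3 \cdot 19321 = -21958 - 57963 = -79921$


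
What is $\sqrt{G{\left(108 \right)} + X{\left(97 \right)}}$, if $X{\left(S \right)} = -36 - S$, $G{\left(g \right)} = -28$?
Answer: $i \sqrt{161} \approx 12.689 i$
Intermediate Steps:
$\sqrt{G{\left(108 \right)} + X{\left(97 \right)}} = \sqrt{-28 - 133} = \sqrt{-161} = i \sqrt{161}$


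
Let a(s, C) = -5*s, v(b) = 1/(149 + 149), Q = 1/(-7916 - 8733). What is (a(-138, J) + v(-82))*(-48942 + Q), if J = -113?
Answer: -167547261352939/4961402 ≈ -3.3770e+7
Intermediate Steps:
Q = -1/16649 (Q = 1/(-16649) = -1/16649 ≈ -6.0064e-5)
v(b) = 1/298
(a(-138, J) + v(-82))*(-48942 + Q) = (-5*(-138) + 1/298)*(-48942 - 1/16649) = (690 + 1/298)*(-814835359/16649) = (205621/298)*(-814835359/16649) = -167547261352939/4961402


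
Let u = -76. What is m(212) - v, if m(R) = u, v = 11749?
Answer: -11825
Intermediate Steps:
m(R) = -76
m(212) - v = -76 - 1*11749 = -76 - 11749 = -11825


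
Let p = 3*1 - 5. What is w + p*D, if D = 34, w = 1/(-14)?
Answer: -953/14 ≈ -68.071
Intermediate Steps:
w = -1/14 ≈ -0.071429
p = -2 (p = 3 - 5 = -2)
w + p*D = -1/14 - 2*34 = -1/14 - 68 = -953/14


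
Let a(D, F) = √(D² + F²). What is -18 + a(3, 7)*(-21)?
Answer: -18 - 21*√58 ≈ -177.93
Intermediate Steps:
-18 + a(3, 7)*(-21) = -18 + √(3² + 7²)*(-21) = -18 + √(9 + 49)*(-21) = -18 + √58*(-21) = -18 - 21*√58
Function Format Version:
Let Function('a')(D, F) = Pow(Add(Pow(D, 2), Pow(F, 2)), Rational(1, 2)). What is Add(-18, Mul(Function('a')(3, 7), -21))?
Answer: Add(-18, Mul(-21, Pow(58, Rational(1, 2)))) ≈ -177.93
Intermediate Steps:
Add(-18, Mul(Function('a')(3, 7), -21)) = Add(-18, Mul(Pow(Add(Pow(3, 2), Pow(7, 2)), Rational(1, 2)), -21)) = Add(-18, Mul(Pow(Add(9, 49), Rational(1, 2)), -21)) = Add(-18, Mul(Pow(58, Rational(1, 2)), -21)) = Add(-18, Mul(-21, Pow(58, Rational(1, 2))))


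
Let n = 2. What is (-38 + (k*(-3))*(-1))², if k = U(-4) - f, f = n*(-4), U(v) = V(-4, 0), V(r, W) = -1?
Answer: 289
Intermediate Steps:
U(v) = -1
f = -8 (f = 2*(-4) = -8)
k = 7 (k = -1 - 1*(-8) = -1 + 8 = 7)
(-38 + (k*(-3))*(-1))² = (-38 + (7*(-3))*(-1))² = (-38 - 21*(-1))² = (-38 + 21)² = (-17)² = 289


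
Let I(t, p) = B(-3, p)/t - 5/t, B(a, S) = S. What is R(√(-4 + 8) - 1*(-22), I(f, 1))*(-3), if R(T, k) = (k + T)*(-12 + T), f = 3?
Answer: -816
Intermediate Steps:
I(t, p) = -5/t + p/t (I(t, p) = p/t - 5/t = -5/t + p/t)
R(T, k) = (-12 + T)*(T + k) (R(T, k) = (T + k)*(-12 + T) = (-12 + T)*(T + k))
R(√(-4 + 8) - 1*(-22), I(f, 1))*(-3) = ((√(-4 + 8) - 1*(-22))² - 12*(√(-4 + 8) - 1*(-22)) - 12*(-5 + 1)/3 + (√(-4 + 8) - 1*(-22))*((-5 + 1)/3))*(-3) = ((√4 + 22)² - 12*(√4 + 22) - 4*(-4) + (√4 + 22)*((⅓)*(-4)))*(-3) = ((2 + 22)² - 12*(2 + 22) - 12*(-4/3) + (2 + 22)*(-4/3))*(-3) = (24² - 12*24 + 16 + 24*(-4/3))*(-3) = (576 - 288 + 16 - 32)*(-3) = 272*(-3) = -816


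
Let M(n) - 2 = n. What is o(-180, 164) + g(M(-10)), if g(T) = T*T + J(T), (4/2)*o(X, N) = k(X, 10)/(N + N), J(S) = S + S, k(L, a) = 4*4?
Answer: 1969/41 ≈ 48.024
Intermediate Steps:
k(L, a) = 16
M(n) = 2 + n
J(S) = 2*S
o(X, N) = 4/N (o(X, N) = (16/(N + N))/2 = (16/((2*N)))/2 = (16*(1/(2*N)))/2 = (8/N)/2 = 4/N)
g(T) = T² + 2*T (g(T) = T*T + 2*T = T² + 2*T)
o(-180, 164) + g(M(-10)) = 4/164 + (2 - 10)*(2 + (2 - 10)) = 4*(1/164) - 8*(2 - 8) = 1/41 - 8*(-6) = 1/41 + 48 = 1969/41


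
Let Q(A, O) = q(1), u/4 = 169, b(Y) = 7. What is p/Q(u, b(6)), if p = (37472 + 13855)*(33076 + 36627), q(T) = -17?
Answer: -3577645881/17 ≈ -2.1045e+8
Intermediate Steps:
u = 676 (u = 4*169 = 676)
Q(A, O) = -17
p = 3577645881 (p = 51327*69703 = 3577645881)
p/Q(u, b(6)) = 3577645881/(-17) = 3577645881*(-1/17) = -3577645881/17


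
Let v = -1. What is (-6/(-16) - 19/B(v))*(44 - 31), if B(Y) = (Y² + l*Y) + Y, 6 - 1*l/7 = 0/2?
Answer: 1807/168 ≈ 10.756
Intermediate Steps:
l = 42 (l = 42 - 0/2 = 42 - 7*0 = 42 + 0 = 42)
B(Y) = Y² + 43*Y (B(Y) = (Y² + 42*Y) + Y = Y² + 43*Y)
(-6/(-16) - 19/B(v))*(44 - 31) = (-6/(-16) - 19*(-1/(43 - 1)))*(44 - 31) = (-6*(-1/16) - 19/((-1*42)))*13 = (3/8 - 19/(-42))*13 = (3/8 - 19*(-1/42))*13 = (3/8 + 19/42)*13 = (139/168)*13 = 1807/168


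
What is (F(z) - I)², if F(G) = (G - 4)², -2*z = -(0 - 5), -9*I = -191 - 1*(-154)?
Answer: 1885129/1296 ≈ 1454.6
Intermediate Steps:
I = 37/9 (I = -(-191 - 1*(-154))/9 = -(-191 + 154)/9 = -⅑*(-37) = 37/9 ≈ 4.1111)
z = -5/2 (z = -(-1)*(0 - 5)/2 = -(-1)*(-5)/2 = -½*5 = -5/2 ≈ -2.5000)
F(G) = (-4 + G)²
(F(z) - I)² = ((-4 - 5/2)² - 1*37/9)² = ((-13/2)² - 37/9)² = (169/4 - 37/9)² = (1373/36)² = 1885129/1296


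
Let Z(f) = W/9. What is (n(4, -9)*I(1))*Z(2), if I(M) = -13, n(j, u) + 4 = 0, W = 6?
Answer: 104/3 ≈ 34.667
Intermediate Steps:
n(j, u) = -4 (n(j, u) = -4 + 0 = -4)
Z(f) = 2/3 (Z(f) = 6/9 = 6*(1/9) = 2/3)
(n(4, -9)*I(1))*Z(2) = -4*(-13)*(2/3) = 52*(2/3) = 104/3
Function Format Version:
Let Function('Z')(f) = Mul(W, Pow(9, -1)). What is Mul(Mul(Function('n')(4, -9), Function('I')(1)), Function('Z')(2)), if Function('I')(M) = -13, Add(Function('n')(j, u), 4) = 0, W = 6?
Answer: Rational(104, 3) ≈ 34.667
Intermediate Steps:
Function('n')(j, u) = -4 (Function('n')(j, u) = Add(-4, 0) = -4)
Function('Z')(f) = Rational(2, 3) (Function('Z')(f) = Mul(6, Pow(9, -1)) = Mul(6, Rational(1, 9)) = Rational(2, 3))
Mul(Mul(Function('n')(4, -9), Function('I')(1)), Function('Z')(2)) = Mul(Mul(-4, -13), Rational(2, 3)) = Mul(52, Rational(2, 3)) = Rational(104, 3)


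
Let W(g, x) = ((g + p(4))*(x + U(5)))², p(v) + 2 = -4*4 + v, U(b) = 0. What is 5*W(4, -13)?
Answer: 84500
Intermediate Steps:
p(v) = -18 + v (p(v) = -2 + (-4*4 + v) = -2 + (-16 + v) = -18 + v)
W(g, x) = x²*(-14 + g)² (W(g, x) = ((g + (-18 + 4))*(x + 0))² = ((g - 14)*x)² = ((-14 + g)*x)² = (x*(-14 + g))² = x²*(-14 + g)²)
5*W(4, -13) = 5*((-13)²*(-14 + 4)²) = 5*(169*(-10)²) = 5*(169*100) = 5*16900 = 84500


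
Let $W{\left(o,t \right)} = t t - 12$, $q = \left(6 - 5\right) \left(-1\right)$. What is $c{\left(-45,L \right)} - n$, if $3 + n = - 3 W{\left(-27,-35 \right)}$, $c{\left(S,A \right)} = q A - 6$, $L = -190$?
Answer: $3826$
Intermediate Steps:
$q = -1$ ($q = 1 \left(-1\right) = -1$)
$W{\left(o,t \right)} = -12 + t^{2}$ ($W{\left(o,t \right)} = t^{2} - 12 = -12 + t^{2}$)
$c{\left(S,A \right)} = -6 - A$ ($c{\left(S,A \right)} = - A - 6 = -6 - A$)
$n = -3642$ ($n = -3 - 3 \left(-12 + \left(-35\right)^{2}\right) = -3 - 3 \left(-12 + 1225\right) = -3 - 3639 = -3642$)
$c{\left(-45,L \right)} - n = \left(-6 - -190\right) - -3642 = \left(-6 + 190\right) + 3642 = 184 + 3642 = 3826$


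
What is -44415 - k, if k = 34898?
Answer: -79313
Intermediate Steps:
-44415 - k = -44415 - 1*34898 = -44415 - 34898 = -79313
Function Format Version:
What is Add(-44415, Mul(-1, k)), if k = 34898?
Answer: -79313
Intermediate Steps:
Add(-44415, Mul(-1, k)) = Add(-44415, Mul(-1, 34898)) = Add(-44415, -34898) = -79313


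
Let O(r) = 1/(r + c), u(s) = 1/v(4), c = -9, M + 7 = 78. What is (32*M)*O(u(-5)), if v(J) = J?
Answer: -9088/35 ≈ -259.66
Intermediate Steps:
M = 71 (M = -7 + 78 = 71)
u(s) = ¼ (u(s) = 1/4 = ¼)
O(r) = 1/(-9 + r) (O(r) = 1/(r - 9) = 1/(-9 + r))
(32*M)*O(u(-5)) = (32*71)/(-9 + ¼) = 2272/(-35/4) = 2272*(-4/35) = -9088/35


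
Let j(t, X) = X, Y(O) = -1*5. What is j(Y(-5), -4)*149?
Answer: -596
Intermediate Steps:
Y(O) = -5
j(Y(-5), -4)*149 = -4*149 = -596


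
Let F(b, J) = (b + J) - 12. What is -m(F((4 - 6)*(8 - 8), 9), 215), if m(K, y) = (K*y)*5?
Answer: 3225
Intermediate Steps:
F(b, J) = -12 + J + b (F(b, J) = (J + b) - 12 = -12 + J + b)
m(K, y) = 5*K*y
-m(F((4 - 6)*(8 - 8), 9), 215) = -5*(-12 + 9 + (4 - 6)*(8 - 8))*215 = -5*(-12 + 9 - 2*0)*215 = -5*(-12 + 9 + 0)*215 = -5*(-3)*215 = -1*(-3225) = 3225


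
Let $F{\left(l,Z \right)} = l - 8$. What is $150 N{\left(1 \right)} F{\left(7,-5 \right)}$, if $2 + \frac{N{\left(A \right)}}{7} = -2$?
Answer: $4200$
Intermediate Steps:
$F{\left(l,Z \right)} = -8 + l$
$N{\left(A \right)} = -28$ ($N{\left(A \right)} = -14 + 7 \left(-2\right) = -14 - 14 = -28$)
$150 N{\left(1 \right)} F{\left(7,-5 \right)} = 150 \left(-28\right) \left(-8 + 7\right) = \left(-4200\right) \left(-1\right) = 4200$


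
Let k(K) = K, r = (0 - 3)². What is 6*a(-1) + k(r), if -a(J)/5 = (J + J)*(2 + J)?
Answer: 69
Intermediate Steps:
r = 9 (r = (-3)² = 9)
a(J) = -10*J*(2 + J) (a(J) = -5*(J + J)*(2 + J) = -5*2*J*(2 + J) = -10*J*(2 + J))
6*a(-1) + k(r) = 6*(-10*(-1)*(2 - 1)) + 9 = 6*(-10*(-1)*1) + 9 = 6*10 + 9 = 60 + 9 = 69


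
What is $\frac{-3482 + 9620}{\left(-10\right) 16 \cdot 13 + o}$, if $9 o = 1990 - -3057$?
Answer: $- \frac{5022}{1243} \approx -4.0402$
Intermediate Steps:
$o = \frac{5047}{9}$ ($o = \frac{1990 - -3057}{9} = \frac{1990 + 3057}{9} = \frac{1}{9} \cdot 5047 = \frac{5047}{9} \approx 560.78$)
$\frac{-3482 + 9620}{\left(-10\right) 16 \cdot 13 + o} = \frac{-3482 + 9620}{\left(-10\right) 16 \cdot 13 + \frac{5047}{9}} = \frac{6138}{\left(-160\right) 13 + \frac{5047}{9}} = \frac{6138}{-2080 + \frac{5047}{9}} = \frac{6138}{- \frac{13673}{9}} = 6138 \left(- \frac{9}{13673}\right) = - \frac{5022}{1243}$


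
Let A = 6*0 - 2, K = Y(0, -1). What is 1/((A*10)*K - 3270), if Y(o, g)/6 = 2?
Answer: -1/3510 ≈ -0.00028490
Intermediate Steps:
Y(o, g) = 12 (Y(o, g) = 6*2 = 12)
K = 12
A = -2 (A = 0 - 2 = -2)
1/((A*10)*K - 3270) = 1/(-2*10*12 - 3270) = 1/(-20*12 - 3270) = 1/(-240 - 3270) = 1/(-3510) = -1/3510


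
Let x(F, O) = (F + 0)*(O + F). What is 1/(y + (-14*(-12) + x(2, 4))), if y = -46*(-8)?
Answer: 1/548 ≈ 0.0018248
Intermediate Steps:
x(F, O) = F*(F + O)
y = 368
1/(y + (-14*(-12) + x(2, 4))) = 1/(368 + (-14*(-12) + 2*(2 + 4))) = 1/(368 + (168 + 2*6)) = 1/(368 + (168 + 12)) = 1/(368 + 180) = 1/548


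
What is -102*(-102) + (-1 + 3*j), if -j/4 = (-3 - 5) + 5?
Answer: 10439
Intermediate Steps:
j = 12 (j = -4*((-3 - 5) + 5) = -4*(-8 + 5) = -4*(-3) = 12)
-102*(-102) + (-1 + 3*j) = -102*(-102) + (-1 + 3*12) = 10404 + (-1 + 36) = 10404 + 35 = 10439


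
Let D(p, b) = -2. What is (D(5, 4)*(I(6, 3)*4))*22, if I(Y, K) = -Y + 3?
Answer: 528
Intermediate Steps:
I(Y, K) = 3 - Y
(D(5, 4)*(I(6, 3)*4))*22 = -2*(3 - 1*6)*4*22 = -2*(3 - 6)*4*22 = -(-6)*4*22 = -2*(-12)*22 = 24*22 = 528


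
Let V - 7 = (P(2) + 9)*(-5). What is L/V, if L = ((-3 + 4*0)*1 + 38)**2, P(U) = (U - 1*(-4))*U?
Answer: -25/2 ≈ -12.500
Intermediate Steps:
P(U) = U*(4 + U) (P(U) = (U + 4)*U = (4 + U)*U = U*(4 + U))
V = -98 (V = 7 + (2*(4 + 2) + 9)*(-5) = 7 + (2*6 + 9)*(-5) = 7 + (12 + 9)*(-5) = 7 + 21*(-5) = 7 - 105 = -98)
L = 1225 (L = ((-3 + 0)*1 + 38)**2 = (-3*1 + 38)**2 = (-3 + 38)**2 = 35**2 = 1225)
L/V = 1225/(-98) = 1225*(-1/98) = -25/2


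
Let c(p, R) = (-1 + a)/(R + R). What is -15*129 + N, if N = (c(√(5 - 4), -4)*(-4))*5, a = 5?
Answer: -1925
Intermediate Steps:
c(p, R) = 2/R (c(p, R) = (-1 + 5)/(R + R) = 4/((2*R)) = 4*(1/(2*R)) = 2/R)
N = 10 (N = ((2/(-4))*(-4))*5 = ((2*(-¼))*(-4))*5 = -½*(-4)*5 = 2*5 = 10)
-15*129 + N = -15*129 + 10 = -1935 + 10 = -1925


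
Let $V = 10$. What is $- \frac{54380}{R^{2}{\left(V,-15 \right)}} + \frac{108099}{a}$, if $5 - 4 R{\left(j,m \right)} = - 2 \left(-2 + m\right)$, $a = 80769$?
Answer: $- \frac{23394860087}{22642243} \approx -1033.2$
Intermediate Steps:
$R{\left(j,m \right)} = \frac{1}{4} + \frac{m}{2}$ ($R{\left(j,m \right)} = \frac{5}{4} - \frac{\left(-2\right) \left(-2 + m\right)}{4} = \frac{5}{4} - \frac{4 - 2 m}{4} = \frac{5}{4} + \left(-1 + \frac{m}{2}\right) = \frac{1}{4} + \frac{m}{2}$)
$- \frac{54380}{R^{2}{\left(V,-15 \right)}} + \frac{108099}{a} = - \frac{54380}{\left(\frac{1}{4} + \frac{1}{2} \left(-15\right)\right)^{2}} + \frac{108099}{80769} = - \frac{54380}{\left(\frac{1}{4} - \frac{15}{2}\right)^{2}} + 108099 \cdot \frac{1}{80769} = - \frac{54380}{\left(- \frac{29}{4}\right)^{2}} + \frac{36033}{26923} = - \frac{54380}{\frac{841}{16}} + \frac{36033}{26923} = \left(-54380\right) \frac{16}{841} + \frac{36033}{26923} = - \frac{870080}{841} + \frac{36033}{26923} = - \frac{23394860087}{22642243}$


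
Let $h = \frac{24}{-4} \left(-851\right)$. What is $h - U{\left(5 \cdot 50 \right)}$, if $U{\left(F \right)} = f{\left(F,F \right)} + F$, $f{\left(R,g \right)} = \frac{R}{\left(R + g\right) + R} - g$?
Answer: $\frac{15317}{3} \approx 5105.7$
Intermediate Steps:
$h = 5106$ ($h = 24 \left(- \frac{1}{4}\right) \left(-851\right) = \left(-6\right) \left(-851\right) = 5106$)
$f{\left(R,g \right)} = - g + \frac{R}{g + 2 R}$ ($f{\left(R,g \right)} = \frac{R}{g + 2 R} - g = - g + \frac{R}{g + 2 R}$)
$U{\left(F \right)} = F + \frac{F - 3 F^{2}}{3 F}$ ($U{\left(F \right)} = \frac{F - F^{2} - 2 F F}{F + 2 F} + F = \frac{F - F^{2} - 2 F^{2}}{3 F} + F = \frac{1}{3 F} \left(F - 3 F^{2}\right) + F = \frac{F - 3 F^{2}}{3 F} + F = F + \frac{F - 3 F^{2}}{3 F}$)
$h - U{\left(5 \cdot 50 \right)} = 5106 - \frac{1}{3} = \frac{15317}{3}$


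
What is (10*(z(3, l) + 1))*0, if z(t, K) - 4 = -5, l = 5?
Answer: 0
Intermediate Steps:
z(t, K) = -1 (z(t, K) = 4 - 5 = -1)
(10*(z(3, l) + 1))*0 = (10*(-1 + 1))*0 = (10*0)*0 = 0*0 = 0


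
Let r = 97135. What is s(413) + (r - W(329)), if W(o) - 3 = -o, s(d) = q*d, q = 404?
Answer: 264313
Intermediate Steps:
s(d) = 404*d
W(o) = 3 - o
s(413) + (r - W(329)) = 404*413 + (97135 - (3 - 1*329)) = 166852 + (97135 - (3 - 329)) = 166852 + (97135 - 1*(-326)) = 166852 + (97135 + 326) = 166852 + 97461 = 264313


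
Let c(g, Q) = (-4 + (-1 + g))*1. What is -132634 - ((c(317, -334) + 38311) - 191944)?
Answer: 20687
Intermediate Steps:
c(g, Q) = -5 + g (c(g, Q) = (-5 + g)*1 = -5 + g)
-132634 - ((c(317, -334) + 38311) - 191944) = -132634 - (((-5 + 317) + 38311) - 191944) = -132634 - ((312 + 38311) - 191944) = -132634 - (38623 - 191944) = -132634 - 1*(-153321) = -132634 + 153321 = 20687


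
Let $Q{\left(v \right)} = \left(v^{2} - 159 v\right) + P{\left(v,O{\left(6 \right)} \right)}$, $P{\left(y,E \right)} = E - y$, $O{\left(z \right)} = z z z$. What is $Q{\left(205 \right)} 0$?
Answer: $0$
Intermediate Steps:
$O{\left(z \right)} = z^{3}$ ($O{\left(z \right)} = z^{2} z = z^{3}$)
$Q{\left(v \right)} = 216 + v^{2} - 160 v$ ($Q{\left(v \right)} = \left(v^{2} - 159 v\right) - \left(-216 + v\right) = 216 + v^{2} - 160 v$)
$Q{\left(205 \right)} 0 = \left(216 + 205^{2} - 32800\right) 0 = \left(216 + 42025 - 32800\right) 0 = 9441 \cdot 0 = 0$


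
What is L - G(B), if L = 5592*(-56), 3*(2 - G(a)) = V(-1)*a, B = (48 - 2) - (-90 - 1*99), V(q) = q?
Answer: -939697/3 ≈ -3.1323e+5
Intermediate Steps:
B = 235 (B = 46 - (-90 - 99) = 46 - 1*(-189) = 46 + 189 = 235)
G(a) = 2 + a/3 (G(a) = 2 - (-1)*a/3 = 2 + a/3)
L = -313152
L - G(B) = -313152 - (2 + (⅓)*235) = -313152 - (2 + 235/3) = -313152 - 1*241/3 = -313152 - 241/3 = -939697/3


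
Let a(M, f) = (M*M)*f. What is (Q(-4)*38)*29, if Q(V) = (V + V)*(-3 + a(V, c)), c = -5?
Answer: 731728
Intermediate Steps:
a(M, f) = f*M**2 (a(M, f) = M**2*f = f*M**2)
Q(V) = 2*V*(-3 - 5*V**2) (Q(V) = (V + V)*(-3 - 5*V**2) = (2*V)*(-3 - 5*V**2) = 2*V*(-3 - 5*V**2))
(Q(-4)*38)*29 = ((-10*(-4)**3 - 6*(-4))*38)*29 = ((-10*(-64) + 24)*38)*29 = ((640 + 24)*38)*29 = (664*38)*29 = 25232*29 = 731728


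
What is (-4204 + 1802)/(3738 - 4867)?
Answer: 2402/1129 ≈ 2.1275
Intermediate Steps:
(-4204 + 1802)/(3738 - 4867) = -2402/(-1129) = -2402*(-1/1129) = 2402/1129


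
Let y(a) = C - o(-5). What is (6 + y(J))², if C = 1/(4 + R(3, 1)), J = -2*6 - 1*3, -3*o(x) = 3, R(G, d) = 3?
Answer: 2500/49 ≈ 51.020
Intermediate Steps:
o(x) = -1 (o(x) = -⅓*3 = -1)
J = -15 (J = -12 - 3 = -15)
C = ⅐ (C = 1/(4 + 3) = 1/7 = ⅐ ≈ 0.14286)
y(a) = 8/7 (y(a) = ⅐ - 1*(-1) = ⅐ + 1 = 8/7)
(6 + y(J))² = (6 + 8/7)² = (50/7)² = 2500/49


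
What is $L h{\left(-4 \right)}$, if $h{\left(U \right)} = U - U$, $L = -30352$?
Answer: $0$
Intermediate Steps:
$h{\left(U \right)} = 0$
$L h{\left(-4 \right)} = \left(-30352\right) 0 = 0$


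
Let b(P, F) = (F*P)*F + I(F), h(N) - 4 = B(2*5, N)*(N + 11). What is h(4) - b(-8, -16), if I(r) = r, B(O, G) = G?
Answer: 2128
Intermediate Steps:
h(N) = 4 + N*(11 + N) (h(N) = 4 + N*(N + 11) = 4 + N*(11 + N))
b(P, F) = F + P*F² (b(P, F) = (F*P)*F + F = P*F² + F = F + P*F²)
h(4) - b(-8, -16) = (4 + 4² + 11*4) - (-16)*(1 - 16*(-8)) = (4 + 16 + 44) - (-16)*(1 + 128) = 64 - (-16)*129 = 64 - 1*(-2064) = 64 + 2064 = 2128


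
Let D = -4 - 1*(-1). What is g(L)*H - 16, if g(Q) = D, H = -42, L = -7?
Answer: 110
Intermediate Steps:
D = -3 (D = -4 + 1 = -3)
g(Q) = -3
g(L)*H - 16 = -3*(-42) - 16 = 126 - 16 = 110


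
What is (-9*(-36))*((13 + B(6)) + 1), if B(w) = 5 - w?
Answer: 4212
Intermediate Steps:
(-9*(-36))*((13 + B(6)) + 1) = (-9*(-36))*((13 + (5 - 1*6)) + 1) = 324*((13 + (5 - 6)) + 1) = 324*((13 - 1) + 1) = 324*(12 + 1) = 324*13 = 4212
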